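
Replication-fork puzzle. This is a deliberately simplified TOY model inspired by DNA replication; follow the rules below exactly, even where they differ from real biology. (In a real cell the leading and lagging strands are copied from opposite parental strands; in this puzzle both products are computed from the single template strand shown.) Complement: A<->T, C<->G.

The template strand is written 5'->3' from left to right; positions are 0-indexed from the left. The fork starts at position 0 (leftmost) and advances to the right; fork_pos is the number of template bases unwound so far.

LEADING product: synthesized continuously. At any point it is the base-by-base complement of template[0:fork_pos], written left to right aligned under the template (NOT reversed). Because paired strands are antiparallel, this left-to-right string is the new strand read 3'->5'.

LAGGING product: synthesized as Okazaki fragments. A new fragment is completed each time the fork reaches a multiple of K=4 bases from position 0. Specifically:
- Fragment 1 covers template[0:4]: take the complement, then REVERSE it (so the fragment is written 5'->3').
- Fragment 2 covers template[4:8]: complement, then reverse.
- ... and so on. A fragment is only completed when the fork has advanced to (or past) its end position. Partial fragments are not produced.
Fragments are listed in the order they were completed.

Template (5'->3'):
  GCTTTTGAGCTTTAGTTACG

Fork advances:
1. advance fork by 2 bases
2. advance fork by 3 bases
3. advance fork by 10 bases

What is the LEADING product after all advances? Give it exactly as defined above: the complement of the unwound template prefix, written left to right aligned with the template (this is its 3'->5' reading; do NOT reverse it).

Step 1: advance 2 -> fork_pos = 0 + 2 = 2.
Step 2: advance 3 -> fork_pos = 2 + 3 = 5.
Step 3: advance 10 -> fork_pos = 5 + 10 = 15.
Unwound prefix: template[0:15] = GCTTTTGAGCTTTAG
Complement it base by base (A<->T, C<->G), keeping left-to-right order:
  [0:5] GCTTT -> CGAAA
  [5:10] TGAGC -> ACTCG
  [10:15] TTTAG -> AAATC
Concatenate: CGAAAACTCGAAATC (length 15; written aligned with the template, i.e. 3'->5').

Answer: CGAAAACTCGAAATC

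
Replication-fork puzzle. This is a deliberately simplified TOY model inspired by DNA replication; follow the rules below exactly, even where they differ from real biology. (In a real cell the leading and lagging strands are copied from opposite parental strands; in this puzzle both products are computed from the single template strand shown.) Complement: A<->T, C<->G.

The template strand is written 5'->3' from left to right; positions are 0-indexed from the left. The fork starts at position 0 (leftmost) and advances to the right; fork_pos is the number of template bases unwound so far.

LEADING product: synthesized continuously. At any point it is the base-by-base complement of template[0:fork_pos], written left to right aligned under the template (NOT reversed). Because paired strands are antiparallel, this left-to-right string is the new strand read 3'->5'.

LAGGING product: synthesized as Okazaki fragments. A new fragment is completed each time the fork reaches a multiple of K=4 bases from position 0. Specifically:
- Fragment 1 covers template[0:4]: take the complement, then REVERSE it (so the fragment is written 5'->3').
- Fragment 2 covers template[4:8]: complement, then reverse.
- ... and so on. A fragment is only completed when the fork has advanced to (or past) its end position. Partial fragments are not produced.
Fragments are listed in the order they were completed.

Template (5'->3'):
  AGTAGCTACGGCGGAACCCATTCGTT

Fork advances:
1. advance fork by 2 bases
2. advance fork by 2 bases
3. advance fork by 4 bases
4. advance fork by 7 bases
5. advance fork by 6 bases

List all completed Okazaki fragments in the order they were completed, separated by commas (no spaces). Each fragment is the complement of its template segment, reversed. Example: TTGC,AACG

Answer: TACT,TAGC,GCCG,TTCC,TGGG

Derivation:
Step 1: advance 2 -> fork_pos = 0 + 2 = 2. Next multiple of 4 is 4 (not reached); still 0 fragment(s).
Step 2: advance 2 -> fork_pos = 2 + 2 = 4. Reached multiple(s) of 4: 4 -> fragment 1 completed (1 total).
Step 3: advance 4 -> fork_pos = 4 + 4 = 8. Reached multiple(s) of 4: 8 -> fragment 2 completed (2 total).
Step 4: advance 7 -> fork_pos = 8 + 7 = 15. Reached multiple(s) of 4: 12 -> fragment 3 completed (3 total).
Step 5: advance 6 -> fork_pos = 15 + 6 = 21. Reached multiple(s) of 4: 16, 20 -> fragments 4-5 completed (5 total).
Final fork_pos = 21, so 5 fragment(s) are complete. Build each: template segment -> complement -> reverse.
Fragment 1: template[0:4] = AGTA -> complement TCAT -> reversed TACT
Fragment 2: template[4:8] = GCTA -> complement CGAT -> reversed TAGC
Fragment 3: template[8:12] = CGGC -> complement GCCG -> reversed GCCG
Fragment 4: template[12:16] = GGAA -> complement CCTT -> reversed TTCC
Fragment 5: template[16:20] = CCCA -> complement GGGT -> reversed TGGG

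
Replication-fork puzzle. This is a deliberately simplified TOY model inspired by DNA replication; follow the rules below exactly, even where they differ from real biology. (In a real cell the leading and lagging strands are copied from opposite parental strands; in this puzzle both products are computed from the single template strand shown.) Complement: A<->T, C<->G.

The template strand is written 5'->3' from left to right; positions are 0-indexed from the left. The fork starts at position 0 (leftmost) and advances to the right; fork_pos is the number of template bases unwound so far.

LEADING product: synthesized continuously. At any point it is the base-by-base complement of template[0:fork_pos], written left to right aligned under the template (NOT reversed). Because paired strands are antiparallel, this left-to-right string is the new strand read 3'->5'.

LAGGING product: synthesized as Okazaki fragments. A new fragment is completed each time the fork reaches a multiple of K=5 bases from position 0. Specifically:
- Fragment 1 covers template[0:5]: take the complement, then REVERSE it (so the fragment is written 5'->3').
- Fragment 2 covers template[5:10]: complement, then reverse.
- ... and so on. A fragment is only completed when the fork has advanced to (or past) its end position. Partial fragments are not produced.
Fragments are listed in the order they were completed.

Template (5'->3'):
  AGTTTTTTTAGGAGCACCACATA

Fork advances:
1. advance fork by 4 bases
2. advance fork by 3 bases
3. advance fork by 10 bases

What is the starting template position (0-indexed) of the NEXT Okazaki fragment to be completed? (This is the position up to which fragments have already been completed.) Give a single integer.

Step 1: advance 4 -> fork_pos = 0 + 4 = 4. Next multiple of 5 is 5 (not reached); still 0 fragment(s).
Step 2: advance 3 -> fork_pos = 4 + 3 = 7. Reached multiple(s) of 5: 5 -> fragment 1 completed (1 total).
Step 3: advance 10 -> fork_pos = 7 + 10 = 17. Reached multiple(s) of 5: 10, 15 -> fragments 2-3 completed (3 total).
3 fragment(s) completed, covering template[0:15] (3 x 5 = 15). The next fragment, fragment 4, covers template[15:20], so it starts at position 15.

Answer: 15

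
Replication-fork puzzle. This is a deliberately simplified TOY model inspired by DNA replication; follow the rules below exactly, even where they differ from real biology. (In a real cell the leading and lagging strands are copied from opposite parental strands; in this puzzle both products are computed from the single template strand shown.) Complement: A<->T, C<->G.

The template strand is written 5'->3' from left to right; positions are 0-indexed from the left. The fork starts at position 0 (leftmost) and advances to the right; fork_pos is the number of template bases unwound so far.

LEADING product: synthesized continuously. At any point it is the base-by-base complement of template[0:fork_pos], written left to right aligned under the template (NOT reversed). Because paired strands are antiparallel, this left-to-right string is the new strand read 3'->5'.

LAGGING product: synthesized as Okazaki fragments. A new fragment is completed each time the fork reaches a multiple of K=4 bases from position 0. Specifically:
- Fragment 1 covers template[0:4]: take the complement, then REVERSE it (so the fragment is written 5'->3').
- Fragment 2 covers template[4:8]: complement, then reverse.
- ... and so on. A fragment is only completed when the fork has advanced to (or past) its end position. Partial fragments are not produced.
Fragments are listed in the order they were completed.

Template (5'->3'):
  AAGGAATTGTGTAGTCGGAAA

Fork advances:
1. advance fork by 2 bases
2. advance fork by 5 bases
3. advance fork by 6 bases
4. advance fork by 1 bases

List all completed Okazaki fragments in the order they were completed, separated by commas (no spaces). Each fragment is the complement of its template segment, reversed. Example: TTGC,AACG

Step 1: advance 2 -> fork_pos = 0 + 2 = 2. Next multiple of 4 is 4 (not reached); still 0 fragment(s).
Step 2: advance 5 -> fork_pos = 2 + 5 = 7. Reached multiple(s) of 4: 4 -> fragment 1 completed (1 total).
Step 3: advance 6 -> fork_pos = 7 + 6 = 13. Reached multiple(s) of 4: 8, 12 -> fragments 2-3 completed (3 total).
Step 4: advance 1 -> fork_pos = 13 + 1 = 14. Next multiple of 4 is 16 (not reached); still 3 fragment(s).
Final fork_pos = 14, so 3 fragment(s) are complete. Build each: template segment -> complement -> reverse.
Fragment 1: template[0:4] = AAGG -> complement TTCC -> reversed CCTT
Fragment 2: template[4:8] = AATT -> complement TTAA -> reversed AATT
Fragment 3: template[8:12] = GTGT -> complement CACA -> reversed ACAC

Answer: CCTT,AATT,ACAC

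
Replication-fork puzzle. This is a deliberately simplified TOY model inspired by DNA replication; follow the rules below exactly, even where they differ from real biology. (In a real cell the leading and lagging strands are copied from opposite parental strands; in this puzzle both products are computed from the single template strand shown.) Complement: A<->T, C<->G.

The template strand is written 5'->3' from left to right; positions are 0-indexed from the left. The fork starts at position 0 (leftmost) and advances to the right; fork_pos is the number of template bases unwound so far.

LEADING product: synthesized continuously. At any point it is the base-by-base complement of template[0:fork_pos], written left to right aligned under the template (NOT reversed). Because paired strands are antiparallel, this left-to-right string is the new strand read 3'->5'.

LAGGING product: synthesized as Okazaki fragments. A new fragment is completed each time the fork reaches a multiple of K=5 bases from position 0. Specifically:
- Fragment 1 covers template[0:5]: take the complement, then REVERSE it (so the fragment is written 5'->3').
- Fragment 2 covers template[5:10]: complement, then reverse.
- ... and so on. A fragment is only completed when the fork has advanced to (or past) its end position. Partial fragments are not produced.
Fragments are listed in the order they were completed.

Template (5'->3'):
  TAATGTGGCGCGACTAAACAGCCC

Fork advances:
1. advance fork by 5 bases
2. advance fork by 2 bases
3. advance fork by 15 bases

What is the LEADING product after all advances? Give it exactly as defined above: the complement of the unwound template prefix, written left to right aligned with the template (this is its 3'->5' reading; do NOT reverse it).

Step 1: advance 5 -> fork_pos = 0 + 5 = 5.
Step 2: advance 2 -> fork_pos = 5 + 2 = 7.
Step 3: advance 15 -> fork_pos = 7 + 15 = 22.
Unwound prefix: template[0:22] = TAATGTGGCGCGACTAAACAGC
Complement it base by base (A<->T, C<->G), keeping left-to-right order:
  [0:5] TAATG -> ATTAC
  [5:10] TGGCG -> ACCGC
  [10:15] CGACT -> GCTGA
  [15:20] AAACA -> TTTGT
  [20:22] GC -> CG
Concatenate: ATTACACCGCGCTGATTTGTCG (length 22; written aligned with the template, i.e. 3'->5').

Answer: ATTACACCGCGCTGATTTGTCG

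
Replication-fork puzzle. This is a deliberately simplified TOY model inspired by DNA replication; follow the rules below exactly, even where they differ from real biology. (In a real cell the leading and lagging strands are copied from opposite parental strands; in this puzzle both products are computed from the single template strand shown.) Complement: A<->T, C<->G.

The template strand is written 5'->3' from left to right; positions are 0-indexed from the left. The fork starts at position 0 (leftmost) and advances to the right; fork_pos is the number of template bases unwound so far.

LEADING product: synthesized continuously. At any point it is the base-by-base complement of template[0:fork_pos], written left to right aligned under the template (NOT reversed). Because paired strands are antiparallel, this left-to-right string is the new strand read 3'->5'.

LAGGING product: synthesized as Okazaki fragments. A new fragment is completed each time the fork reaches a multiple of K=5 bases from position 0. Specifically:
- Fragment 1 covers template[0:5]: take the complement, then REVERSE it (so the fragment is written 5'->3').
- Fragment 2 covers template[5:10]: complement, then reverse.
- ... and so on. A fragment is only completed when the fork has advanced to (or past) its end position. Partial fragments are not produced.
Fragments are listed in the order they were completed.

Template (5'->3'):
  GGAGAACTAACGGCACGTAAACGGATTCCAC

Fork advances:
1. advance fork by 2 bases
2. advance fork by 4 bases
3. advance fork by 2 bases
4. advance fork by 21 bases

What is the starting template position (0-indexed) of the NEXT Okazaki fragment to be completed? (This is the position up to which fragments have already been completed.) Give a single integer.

Step 1: advance 2 -> fork_pos = 0 + 2 = 2. Next multiple of 5 is 5 (not reached); still 0 fragment(s).
Step 2: advance 4 -> fork_pos = 2 + 4 = 6. Reached multiple(s) of 5: 5 -> fragment 1 completed (1 total).
Step 3: advance 2 -> fork_pos = 6 + 2 = 8. Next multiple of 5 is 10 (not reached); still 1 fragment(s).
Step 4: advance 21 -> fork_pos = 8 + 21 = 29. Reached multiple(s) of 5: 10, 15, 20, 25 -> fragments 2-5 completed (5 total).
5 fragment(s) completed, covering template[0:25] (5 x 5 = 25). The next fragment, fragment 6, covers template[25:30], so it starts at position 25.

Answer: 25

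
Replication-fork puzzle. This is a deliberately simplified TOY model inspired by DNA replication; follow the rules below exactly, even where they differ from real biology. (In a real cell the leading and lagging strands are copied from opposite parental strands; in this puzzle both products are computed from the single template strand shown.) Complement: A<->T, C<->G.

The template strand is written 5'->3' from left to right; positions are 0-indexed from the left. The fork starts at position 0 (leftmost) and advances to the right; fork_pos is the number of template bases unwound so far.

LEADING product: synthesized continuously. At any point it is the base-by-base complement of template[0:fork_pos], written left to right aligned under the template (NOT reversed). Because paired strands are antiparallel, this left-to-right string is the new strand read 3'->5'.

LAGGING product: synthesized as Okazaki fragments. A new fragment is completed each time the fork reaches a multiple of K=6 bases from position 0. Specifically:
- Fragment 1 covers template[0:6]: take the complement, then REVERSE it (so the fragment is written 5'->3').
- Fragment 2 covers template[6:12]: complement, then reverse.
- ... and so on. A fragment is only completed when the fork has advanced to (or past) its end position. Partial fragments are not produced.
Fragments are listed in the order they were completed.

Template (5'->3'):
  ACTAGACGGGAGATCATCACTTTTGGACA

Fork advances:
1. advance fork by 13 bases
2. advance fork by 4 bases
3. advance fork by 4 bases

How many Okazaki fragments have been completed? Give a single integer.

Step 1: advance 13 -> fork_pos = 0 + 13 = 13. Reached multiple(s) of 6: 6, 12 -> fragments 1-2 completed (2 total).
Step 2: advance 4 -> fork_pos = 13 + 4 = 17. Next multiple of 6 is 18 (not reached); still 2 fragment(s).
Step 3: advance 4 -> fork_pos = 17 + 4 = 21. Reached multiple(s) of 6: 18 -> fragment 3 completed (3 total).
Check: final fork_pos = 21; the multiples of 6 that are <= 21 are 6..18 -> 21 // 6 = 3 completed fragment(s).

Answer: 3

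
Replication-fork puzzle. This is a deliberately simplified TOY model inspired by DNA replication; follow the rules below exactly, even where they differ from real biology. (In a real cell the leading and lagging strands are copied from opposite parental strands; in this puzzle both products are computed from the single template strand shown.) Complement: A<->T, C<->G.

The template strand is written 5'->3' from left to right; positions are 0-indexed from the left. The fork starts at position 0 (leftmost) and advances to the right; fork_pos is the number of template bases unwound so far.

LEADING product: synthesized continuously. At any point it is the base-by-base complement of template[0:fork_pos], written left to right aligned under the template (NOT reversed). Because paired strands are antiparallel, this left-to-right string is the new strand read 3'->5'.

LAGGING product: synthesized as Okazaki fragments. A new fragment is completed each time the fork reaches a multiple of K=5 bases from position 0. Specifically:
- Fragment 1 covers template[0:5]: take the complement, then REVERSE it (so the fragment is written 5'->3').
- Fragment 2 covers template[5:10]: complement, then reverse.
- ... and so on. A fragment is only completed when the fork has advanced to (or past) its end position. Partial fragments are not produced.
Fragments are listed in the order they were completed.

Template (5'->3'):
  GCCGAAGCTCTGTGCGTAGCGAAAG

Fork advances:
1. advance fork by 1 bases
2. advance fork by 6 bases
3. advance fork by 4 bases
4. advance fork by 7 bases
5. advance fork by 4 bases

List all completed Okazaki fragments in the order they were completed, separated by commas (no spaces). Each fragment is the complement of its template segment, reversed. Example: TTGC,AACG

Step 1: advance 1 -> fork_pos = 0 + 1 = 1. Next multiple of 5 is 5 (not reached); still 0 fragment(s).
Step 2: advance 6 -> fork_pos = 1 + 6 = 7. Reached multiple(s) of 5: 5 -> fragment 1 completed (1 total).
Step 3: advance 4 -> fork_pos = 7 + 4 = 11. Reached multiple(s) of 5: 10 -> fragment 2 completed (2 total).
Step 4: advance 7 -> fork_pos = 11 + 7 = 18. Reached multiple(s) of 5: 15 -> fragment 3 completed (3 total).
Step 5: advance 4 -> fork_pos = 18 + 4 = 22. Reached multiple(s) of 5: 20 -> fragment 4 completed (4 total).
Final fork_pos = 22, so 4 fragment(s) are complete. Build each: template segment -> complement -> reverse.
Fragment 1: template[0:5] = GCCGA -> complement CGGCT -> reversed TCGGC
Fragment 2: template[5:10] = AGCTC -> complement TCGAG -> reversed GAGCT
Fragment 3: template[10:15] = TGTGC -> complement ACACG -> reversed GCACA
Fragment 4: template[15:20] = GTAGC -> complement CATCG -> reversed GCTAC

Answer: TCGGC,GAGCT,GCACA,GCTAC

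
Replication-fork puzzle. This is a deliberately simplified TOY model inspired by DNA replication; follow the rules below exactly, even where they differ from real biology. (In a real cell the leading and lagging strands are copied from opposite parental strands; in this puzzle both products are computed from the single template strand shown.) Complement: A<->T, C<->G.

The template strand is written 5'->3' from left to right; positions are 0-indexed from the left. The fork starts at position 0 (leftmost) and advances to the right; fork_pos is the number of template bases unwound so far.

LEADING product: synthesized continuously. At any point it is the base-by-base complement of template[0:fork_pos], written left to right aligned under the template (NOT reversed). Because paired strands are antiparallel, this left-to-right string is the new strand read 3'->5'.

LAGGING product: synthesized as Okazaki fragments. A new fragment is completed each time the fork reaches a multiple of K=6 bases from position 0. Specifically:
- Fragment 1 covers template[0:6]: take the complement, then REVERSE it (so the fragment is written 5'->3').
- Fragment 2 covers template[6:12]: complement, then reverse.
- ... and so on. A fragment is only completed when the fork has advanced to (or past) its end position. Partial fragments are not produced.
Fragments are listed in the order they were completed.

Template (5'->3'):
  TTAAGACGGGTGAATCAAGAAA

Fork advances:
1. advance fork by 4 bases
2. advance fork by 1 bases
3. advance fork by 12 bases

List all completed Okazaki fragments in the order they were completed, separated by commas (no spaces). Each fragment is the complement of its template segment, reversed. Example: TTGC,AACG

Step 1: advance 4 -> fork_pos = 0 + 4 = 4. Next multiple of 6 is 6 (not reached); still 0 fragment(s).
Step 2: advance 1 -> fork_pos = 4 + 1 = 5. Next multiple of 6 is 6 (not reached); still 0 fragment(s).
Step 3: advance 12 -> fork_pos = 5 + 12 = 17. Reached multiple(s) of 6: 6, 12 -> fragments 1-2 completed (2 total).
Final fork_pos = 17, so 2 fragment(s) are complete. Build each: template segment -> complement -> reverse.
Fragment 1: template[0:6] = TTAAGA -> complement AATTCT -> reversed TCTTAA
Fragment 2: template[6:12] = CGGGTG -> complement GCCCAC -> reversed CACCCG

Answer: TCTTAA,CACCCG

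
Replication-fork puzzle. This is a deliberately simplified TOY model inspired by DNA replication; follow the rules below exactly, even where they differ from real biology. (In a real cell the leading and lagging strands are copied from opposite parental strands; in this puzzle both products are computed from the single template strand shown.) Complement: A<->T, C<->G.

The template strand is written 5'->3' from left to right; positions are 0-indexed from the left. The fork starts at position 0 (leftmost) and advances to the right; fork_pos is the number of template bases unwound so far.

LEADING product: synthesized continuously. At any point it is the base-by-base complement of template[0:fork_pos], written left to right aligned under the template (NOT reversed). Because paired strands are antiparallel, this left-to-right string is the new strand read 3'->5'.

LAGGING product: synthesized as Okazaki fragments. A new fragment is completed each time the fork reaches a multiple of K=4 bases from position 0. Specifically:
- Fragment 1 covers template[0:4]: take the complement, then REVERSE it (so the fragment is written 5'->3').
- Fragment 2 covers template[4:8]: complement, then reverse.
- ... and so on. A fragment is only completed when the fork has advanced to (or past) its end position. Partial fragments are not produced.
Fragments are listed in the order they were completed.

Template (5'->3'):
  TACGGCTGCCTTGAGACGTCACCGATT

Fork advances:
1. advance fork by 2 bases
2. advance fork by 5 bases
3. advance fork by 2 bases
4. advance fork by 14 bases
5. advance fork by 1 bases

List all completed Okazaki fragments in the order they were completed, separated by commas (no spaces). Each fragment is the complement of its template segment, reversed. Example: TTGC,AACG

Step 1: advance 2 -> fork_pos = 0 + 2 = 2. Next multiple of 4 is 4 (not reached); still 0 fragment(s).
Step 2: advance 5 -> fork_pos = 2 + 5 = 7. Reached multiple(s) of 4: 4 -> fragment 1 completed (1 total).
Step 3: advance 2 -> fork_pos = 7 + 2 = 9. Reached multiple(s) of 4: 8 -> fragment 2 completed (2 total).
Step 4: advance 14 -> fork_pos = 9 + 14 = 23. Reached multiple(s) of 4: 12, 16, 20 -> fragments 3-5 completed (5 total).
Step 5: advance 1 -> fork_pos = 23 + 1 = 24. Reached multiple(s) of 4: 24 -> fragment 6 completed (6 total).
Final fork_pos = 24, so 6 fragment(s) are complete. Build each: template segment -> complement -> reverse.
Fragment 1: template[0:4] = TACG -> complement ATGC -> reversed CGTA
Fragment 2: template[4:8] = GCTG -> complement CGAC -> reversed CAGC
Fragment 3: template[8:12] = CCTT -> complement GGAA -> reversed AAGG
Fragment 4: template[12:16] = GAGA -> complement CTCT -> reversed TCTC
Fragment 5: template[16:20] = CGTC -> complement GCAG -> reversed GACG
Fragment 6: template[20:24] = ACCG -> complement TGGC -> reversed CGGT

Answer: CGTA,CAGC,AAGG,TCTC,GACG,CGGT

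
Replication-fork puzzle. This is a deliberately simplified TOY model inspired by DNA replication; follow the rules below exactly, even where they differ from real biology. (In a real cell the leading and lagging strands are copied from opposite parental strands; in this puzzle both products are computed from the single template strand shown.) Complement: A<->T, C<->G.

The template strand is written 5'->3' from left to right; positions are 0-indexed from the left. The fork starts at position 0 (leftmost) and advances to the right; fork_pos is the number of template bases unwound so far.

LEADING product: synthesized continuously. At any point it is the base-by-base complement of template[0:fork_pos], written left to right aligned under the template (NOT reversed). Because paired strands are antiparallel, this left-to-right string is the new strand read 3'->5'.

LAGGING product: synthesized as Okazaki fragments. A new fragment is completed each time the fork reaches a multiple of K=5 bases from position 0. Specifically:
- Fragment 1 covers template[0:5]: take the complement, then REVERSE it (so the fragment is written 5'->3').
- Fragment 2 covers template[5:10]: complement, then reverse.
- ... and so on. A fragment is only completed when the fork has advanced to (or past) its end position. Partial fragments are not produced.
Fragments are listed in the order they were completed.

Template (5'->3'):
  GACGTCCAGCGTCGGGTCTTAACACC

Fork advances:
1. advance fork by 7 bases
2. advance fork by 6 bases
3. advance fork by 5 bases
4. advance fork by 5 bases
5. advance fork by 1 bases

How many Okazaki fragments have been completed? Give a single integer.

Answer: 4

Derivation:
Step 1: advance 7 -> fork_pos = 0 + 7 = 7. Reached multiple(s) of 5: 5 -> fragment 1 completed (1 total).
Step 2: advance 6 -> fork_pos = 7 + 6 = 13. Reached multiple(s) of 5: 10 -> fragment 2 completed (2 total).
Step 3: advance 5 -> fork_pos = 13 + 5 = 18. Reached multiple(s) of 5: 15 -> fragment 3 completed (3 total).
Step 4: advance 5 -> fork_pos = 18 + 5 = 23. Reached multiple(s) of 5: 20 -> fragment 4 completed (4 total).
Step 5: advance 1 -> fork_pos = 23 + 1 = 24. Next multiple of 5 is 25 (not reached); still 4 fragment(s).
Check: final fork_pos = 24; the multiples of 5 that are <= 24 are 5..20 -> 24 // 5 = 4 completed fragment(s).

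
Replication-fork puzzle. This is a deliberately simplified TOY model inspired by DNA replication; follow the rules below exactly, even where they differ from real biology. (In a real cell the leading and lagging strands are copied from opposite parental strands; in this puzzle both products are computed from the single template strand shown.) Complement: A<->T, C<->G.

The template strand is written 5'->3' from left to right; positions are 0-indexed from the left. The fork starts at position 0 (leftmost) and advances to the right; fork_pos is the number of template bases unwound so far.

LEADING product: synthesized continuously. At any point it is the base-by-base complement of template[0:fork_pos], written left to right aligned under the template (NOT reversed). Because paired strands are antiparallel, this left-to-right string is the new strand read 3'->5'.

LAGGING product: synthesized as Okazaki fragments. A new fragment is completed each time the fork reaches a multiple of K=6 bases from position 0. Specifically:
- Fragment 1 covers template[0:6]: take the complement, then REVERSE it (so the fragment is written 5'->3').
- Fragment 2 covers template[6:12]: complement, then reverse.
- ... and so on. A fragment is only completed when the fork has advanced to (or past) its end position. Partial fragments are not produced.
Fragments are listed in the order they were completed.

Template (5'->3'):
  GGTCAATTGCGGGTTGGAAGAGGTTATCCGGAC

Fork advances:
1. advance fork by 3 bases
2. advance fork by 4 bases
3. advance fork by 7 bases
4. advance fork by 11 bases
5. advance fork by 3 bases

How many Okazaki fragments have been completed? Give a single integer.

Step 1: advance 3 -> fork_pos = 0 + 3 = 3. Next multiple of 6 is 6 (not reached); still 0 fragment(s).
Step 2: advance 4 -> fork_pos = 3 + 4 = 7. Reached multiple(s) of 6: 6 -> fragment 1 completed (1 total).
Step 3: advance 7 -> fork_pos = 7 + 7 = 14. Reached multiple(s) of 6: 12 -> fragment 2 completed (2 total).
Step 4: advance 11 -> fork_pos = 14 + 11 = 25. Reached multiple(s) of 6: 18, 24 -> fragments 3-4 completed (4 total).
Step 5: advance 3 -> fork_pos = 25 + 3 = 28. Next multiple of 6 is 30 (not reached); still 4 fragment(s).
Check: final fork_pos = 28; the multiples of 6 that are <= 28 are 6..24 -> 28 // 6 = 4 completed fragment(s).

Answer: 4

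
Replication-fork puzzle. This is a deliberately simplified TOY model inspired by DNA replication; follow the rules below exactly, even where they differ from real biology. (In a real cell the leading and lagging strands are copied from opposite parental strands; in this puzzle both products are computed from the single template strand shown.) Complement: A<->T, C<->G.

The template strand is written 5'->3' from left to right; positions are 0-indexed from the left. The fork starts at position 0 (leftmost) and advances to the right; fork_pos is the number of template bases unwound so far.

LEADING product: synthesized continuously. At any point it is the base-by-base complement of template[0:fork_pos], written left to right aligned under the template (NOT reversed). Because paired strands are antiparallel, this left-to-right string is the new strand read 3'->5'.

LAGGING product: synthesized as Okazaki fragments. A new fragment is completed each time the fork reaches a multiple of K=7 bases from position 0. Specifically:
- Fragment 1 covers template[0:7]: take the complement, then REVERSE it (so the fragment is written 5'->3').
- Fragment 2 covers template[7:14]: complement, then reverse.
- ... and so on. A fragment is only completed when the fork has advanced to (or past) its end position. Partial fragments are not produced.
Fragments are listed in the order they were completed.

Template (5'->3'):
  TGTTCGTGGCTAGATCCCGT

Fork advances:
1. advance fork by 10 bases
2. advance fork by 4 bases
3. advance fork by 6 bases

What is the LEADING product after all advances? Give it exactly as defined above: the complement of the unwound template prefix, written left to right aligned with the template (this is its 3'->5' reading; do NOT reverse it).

Step 1: advance 10 -> fork_pos = 0 + 10 = 10.
Step 2: advance 4 -> fork_pos = 10 + 4 = 14.
Step 3: advance 6 -> fork_pos = 14 + 6 = 20.
Unwound prefix: template[0:20] = TGTTCGTGGCTAGATCCCGT
Complement it base by base (A<->T, C<->G), keeping left-to-right order:
  [0:5] TGTTC -> ACAAG
  [5:10] GTGGC -> CACCG
  [10:15] TAGAT -> ATCTA
  [15:20] CCCGT -> GGGCA
Concatenate: ACAAGCACCGATCTAGGGCA (length 20; written aligned with the template, i.e. 3'->5').

Answer: ACAAGCACCGATCTAGGGCA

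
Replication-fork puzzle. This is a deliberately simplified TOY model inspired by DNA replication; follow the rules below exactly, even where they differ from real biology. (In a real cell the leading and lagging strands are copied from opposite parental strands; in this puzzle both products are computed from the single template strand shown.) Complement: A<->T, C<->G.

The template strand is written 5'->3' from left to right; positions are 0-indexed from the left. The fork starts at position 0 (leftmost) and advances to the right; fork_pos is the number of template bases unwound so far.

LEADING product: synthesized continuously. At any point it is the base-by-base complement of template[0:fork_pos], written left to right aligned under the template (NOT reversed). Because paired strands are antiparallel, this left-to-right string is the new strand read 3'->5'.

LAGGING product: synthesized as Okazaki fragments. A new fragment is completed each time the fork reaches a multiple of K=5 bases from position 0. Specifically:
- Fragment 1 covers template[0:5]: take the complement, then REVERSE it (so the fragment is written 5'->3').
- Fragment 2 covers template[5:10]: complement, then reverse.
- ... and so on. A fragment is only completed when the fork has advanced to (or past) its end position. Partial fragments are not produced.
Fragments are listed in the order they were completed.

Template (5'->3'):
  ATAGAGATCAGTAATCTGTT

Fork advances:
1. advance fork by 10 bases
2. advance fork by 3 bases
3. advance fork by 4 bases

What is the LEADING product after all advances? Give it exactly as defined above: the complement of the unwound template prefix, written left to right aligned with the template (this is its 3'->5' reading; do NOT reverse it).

Step 1: advance 10 -> fork_pos = 0 + 10 = 10.
Step 2: advance 3 -> fork_pos = 10 + 3 = 13.
Step 3: advance 4 -> fork_pos = 13 + 4 = 17.
Unwound prefix: template[0:17] = ATAGAGATCAGTAATCT
Complement it base by base (A<->T, C<->G), keeping left-to-right order:
  [0:5] ATAGA -> TATCT
  [5:10] GATCA -> CTAGT
  [10:15] GTAAT -> CATTA
  [15:17] CT -> GA
Concatenate: TATCTCTAGTCATTAGA (length 17; written aligned with the template, i.e. 3'->5').

Answer: TATCTCTAGTCATTAGA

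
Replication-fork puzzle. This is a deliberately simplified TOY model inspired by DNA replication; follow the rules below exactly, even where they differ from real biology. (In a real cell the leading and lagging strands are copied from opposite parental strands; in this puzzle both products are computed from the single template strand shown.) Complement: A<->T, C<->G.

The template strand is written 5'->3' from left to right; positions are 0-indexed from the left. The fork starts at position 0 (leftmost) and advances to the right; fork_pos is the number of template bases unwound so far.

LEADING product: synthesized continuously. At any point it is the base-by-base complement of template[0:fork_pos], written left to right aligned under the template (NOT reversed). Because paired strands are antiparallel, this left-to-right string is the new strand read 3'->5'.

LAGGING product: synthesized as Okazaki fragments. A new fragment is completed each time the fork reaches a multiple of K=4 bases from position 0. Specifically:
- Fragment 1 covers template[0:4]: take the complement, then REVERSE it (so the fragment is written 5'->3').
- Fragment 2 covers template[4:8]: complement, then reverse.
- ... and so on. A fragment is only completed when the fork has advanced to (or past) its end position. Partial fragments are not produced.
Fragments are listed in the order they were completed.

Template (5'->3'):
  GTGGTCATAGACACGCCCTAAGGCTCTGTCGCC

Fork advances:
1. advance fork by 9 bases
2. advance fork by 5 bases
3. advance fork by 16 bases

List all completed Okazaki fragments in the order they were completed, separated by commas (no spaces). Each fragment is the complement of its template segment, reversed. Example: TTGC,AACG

Step 1: advance 9 -> fork_pos = 0 + 9 = 9. Reached multiple(s) of 4: 4, 8 -> fragments 1-2 completed (2 total).
Step 2: advance 5 -> fork_pos = 9 + 5 = 14. Reached multiple(s) of 4: 12 -> fragment 3 completed (3 total).
Step 3: advance 16 -> fork_pos = 14 + 16 = 30. Reached multiple(s) of 4: 16, 20, 24, 28 -> fragments 4-7 completed (7 total).
Final fork_pos = 30, so 7 fragment(s) are complete. Build each: template segment -> complement -> reverse.
Fragment 1: template[0:4] = GTGG -> complement CACC -> reversed CCAC
Fragment 2: template[4:8] = TCAT -> complement AGTA -> reversed ATGA
Fragment 3: template[8:12] = AGAC -> complement TCTG -> reversed GTCT
Fragment 4: template[12:16] = ACGC -> complement TGCG -> reversed GCGT
Fragment 5: template[16:20] = CCTA -> complement GGAT -> reversed TAGG
Fragment 6: template[20:24] = AGGC -> complement TCCG -> reversed GCCT
Fragment 7: template[24:28] = TCTG -> complement AGAC -> reversed CAGA

Answer: CCAC,ATGA,GTCT,GCGT,TAGG,GCCT,CAGA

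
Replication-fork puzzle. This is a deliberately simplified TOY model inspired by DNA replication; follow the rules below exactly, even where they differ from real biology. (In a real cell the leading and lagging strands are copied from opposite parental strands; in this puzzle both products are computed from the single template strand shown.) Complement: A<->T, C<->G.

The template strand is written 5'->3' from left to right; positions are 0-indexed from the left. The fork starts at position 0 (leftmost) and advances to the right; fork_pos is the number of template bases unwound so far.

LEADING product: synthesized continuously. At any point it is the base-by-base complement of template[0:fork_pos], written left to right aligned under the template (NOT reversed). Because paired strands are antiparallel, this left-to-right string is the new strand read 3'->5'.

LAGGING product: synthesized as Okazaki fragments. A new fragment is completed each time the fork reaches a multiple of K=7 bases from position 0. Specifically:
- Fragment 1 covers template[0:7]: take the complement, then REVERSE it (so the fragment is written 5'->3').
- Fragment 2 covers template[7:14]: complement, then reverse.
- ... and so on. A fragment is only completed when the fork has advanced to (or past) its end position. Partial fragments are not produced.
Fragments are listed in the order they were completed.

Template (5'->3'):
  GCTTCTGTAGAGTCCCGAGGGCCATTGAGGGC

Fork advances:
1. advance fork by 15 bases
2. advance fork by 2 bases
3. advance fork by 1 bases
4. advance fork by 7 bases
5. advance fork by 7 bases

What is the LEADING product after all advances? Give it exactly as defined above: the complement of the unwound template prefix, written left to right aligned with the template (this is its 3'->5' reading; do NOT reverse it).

Answer: CGAAGACATCTCAGGGCTCCCGGTAACTCCCG

Derivation:
Step 1: advance 15 -> fork_pos = 0 + 15 = 15.
Step 2: advance 2 -> fork_pos = 15 + 2 = 17.
Step 3: advance 1 -> fork_pos = 17 + 1 = 18.
Step 4: advance 7 -> fork_pos = 18 + 7 = 25.
Step 5: advance 7 -> fork_pos = 25 + 7 = 32.
Unwound prefix: template[0:32] = GCTTCTGTAGAGTCCCGAGGGCCATTGAGGGC
Complement it base by base (A<->T, C<->G), keeping left-to-right order:
  [0:5] GCTTC -> CGAAG
  [5:10] TGTAG -> ACATC
  [10:15] AGTCC -> TCAGG
  [15:20] CGAGG -> GCTCC
  [20:25] GCCAT -> CGGTA
  [25:30] TGAGG -> ACTCC
  [30:32] GC -> CG
Concatenate: CGAAGACATCTCAGGGCTCCCGGTAACTCCCG (length 32; written aligned with the template, i.e. 3'->5').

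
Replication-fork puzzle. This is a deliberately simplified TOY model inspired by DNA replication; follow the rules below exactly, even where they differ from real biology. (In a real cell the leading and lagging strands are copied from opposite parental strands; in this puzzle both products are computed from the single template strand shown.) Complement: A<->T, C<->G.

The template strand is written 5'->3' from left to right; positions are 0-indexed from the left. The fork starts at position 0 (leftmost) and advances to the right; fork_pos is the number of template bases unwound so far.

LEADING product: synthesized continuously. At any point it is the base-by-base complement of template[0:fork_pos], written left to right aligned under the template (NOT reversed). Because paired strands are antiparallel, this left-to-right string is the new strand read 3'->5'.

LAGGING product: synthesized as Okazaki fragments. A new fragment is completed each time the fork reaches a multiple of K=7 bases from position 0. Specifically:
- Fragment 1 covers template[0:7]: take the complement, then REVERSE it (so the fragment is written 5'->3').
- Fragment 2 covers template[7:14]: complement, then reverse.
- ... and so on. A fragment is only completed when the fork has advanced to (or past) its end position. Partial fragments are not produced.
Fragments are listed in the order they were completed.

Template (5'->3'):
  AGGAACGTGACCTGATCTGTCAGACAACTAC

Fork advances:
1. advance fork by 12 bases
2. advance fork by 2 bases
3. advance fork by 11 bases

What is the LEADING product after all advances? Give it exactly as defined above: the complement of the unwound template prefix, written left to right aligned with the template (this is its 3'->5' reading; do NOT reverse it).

Answer: TCCTTGCACTGGACTAGACAGTCTG

Derivation:
Step 1: advance 12 -> fork_pos = 0 + 12 = 12.
Step 2: advance 2 -> fork_pos = 12 + 2 = 14.
Step 3: advance 11 -> fork_pos = 14 + 11 = 25.
Unwound prefix: template[0:25] = AGGAACGTGACCTGATCTGTCAGAC
Complement it base by base (A<->T, C<->G), keeping left-to-right order:
  [0:5] AGGAA -> TCCTT
  [5:10] CGTGA -> GCACT
  [10:15] CCTGA -> GGACT
  [15:20] TCTGT -> AGACA
  [20:25] CAGAC -> GTCTG
Concatenate: TCCTTGCACTGGACTAGACAGTCTG (length 25; written aligned with the template, i.e. 3'->5').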